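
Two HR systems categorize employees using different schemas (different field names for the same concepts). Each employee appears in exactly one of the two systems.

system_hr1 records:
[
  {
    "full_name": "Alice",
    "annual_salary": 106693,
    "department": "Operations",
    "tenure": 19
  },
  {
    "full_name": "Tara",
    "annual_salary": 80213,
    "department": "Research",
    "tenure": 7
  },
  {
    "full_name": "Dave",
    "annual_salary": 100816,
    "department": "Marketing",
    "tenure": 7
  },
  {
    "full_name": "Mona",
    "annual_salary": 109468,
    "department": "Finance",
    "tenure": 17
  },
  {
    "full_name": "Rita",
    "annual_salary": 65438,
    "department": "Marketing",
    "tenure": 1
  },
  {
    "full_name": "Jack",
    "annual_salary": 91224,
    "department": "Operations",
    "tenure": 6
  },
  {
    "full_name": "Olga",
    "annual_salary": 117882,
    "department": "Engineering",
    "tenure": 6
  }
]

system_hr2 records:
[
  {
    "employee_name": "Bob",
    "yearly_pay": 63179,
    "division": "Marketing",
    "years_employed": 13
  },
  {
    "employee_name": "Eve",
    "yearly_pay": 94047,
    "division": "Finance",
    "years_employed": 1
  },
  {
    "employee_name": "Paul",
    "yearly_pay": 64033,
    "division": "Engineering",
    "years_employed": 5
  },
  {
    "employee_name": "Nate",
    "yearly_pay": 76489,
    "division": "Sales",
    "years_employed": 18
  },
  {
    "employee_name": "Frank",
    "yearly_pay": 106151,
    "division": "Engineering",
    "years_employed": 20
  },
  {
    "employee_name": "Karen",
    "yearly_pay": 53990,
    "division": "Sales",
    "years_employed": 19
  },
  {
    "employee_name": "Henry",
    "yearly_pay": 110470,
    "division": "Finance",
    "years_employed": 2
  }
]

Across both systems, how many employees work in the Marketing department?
3

Schema mapping: "department" (system_hr1) = "division" (system_hr2) = department

Marketing employees in system_hr1: 2
Marketing employees in system_hr2: 1

Total in Marketing: 2 + 1 = 3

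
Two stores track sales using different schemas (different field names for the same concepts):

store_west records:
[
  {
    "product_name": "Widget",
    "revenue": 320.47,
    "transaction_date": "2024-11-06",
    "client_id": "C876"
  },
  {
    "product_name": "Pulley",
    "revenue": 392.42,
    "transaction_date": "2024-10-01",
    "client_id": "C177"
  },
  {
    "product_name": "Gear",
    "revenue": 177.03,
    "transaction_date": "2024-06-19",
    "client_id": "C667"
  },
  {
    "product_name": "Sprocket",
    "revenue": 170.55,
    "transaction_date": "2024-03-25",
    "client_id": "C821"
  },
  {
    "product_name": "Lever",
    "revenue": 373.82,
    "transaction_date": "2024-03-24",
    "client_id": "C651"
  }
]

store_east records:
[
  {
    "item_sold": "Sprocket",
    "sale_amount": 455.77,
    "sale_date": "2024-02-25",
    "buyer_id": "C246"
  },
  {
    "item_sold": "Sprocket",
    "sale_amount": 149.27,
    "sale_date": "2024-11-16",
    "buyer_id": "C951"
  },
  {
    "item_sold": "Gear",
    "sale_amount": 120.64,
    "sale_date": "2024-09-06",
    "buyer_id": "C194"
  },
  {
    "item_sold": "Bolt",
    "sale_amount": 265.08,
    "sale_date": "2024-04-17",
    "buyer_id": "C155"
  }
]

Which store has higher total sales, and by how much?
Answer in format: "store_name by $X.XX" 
store_west by $443.53

Schema mapping: "revenue" (store_west) = "sale_amount" (store_east) = sale amount

Total for store_west: 1434.29
Total for store_east: 990.76

Difference: |1434.29 - 990.76| = 443.53
store_west has higher sales by $443.53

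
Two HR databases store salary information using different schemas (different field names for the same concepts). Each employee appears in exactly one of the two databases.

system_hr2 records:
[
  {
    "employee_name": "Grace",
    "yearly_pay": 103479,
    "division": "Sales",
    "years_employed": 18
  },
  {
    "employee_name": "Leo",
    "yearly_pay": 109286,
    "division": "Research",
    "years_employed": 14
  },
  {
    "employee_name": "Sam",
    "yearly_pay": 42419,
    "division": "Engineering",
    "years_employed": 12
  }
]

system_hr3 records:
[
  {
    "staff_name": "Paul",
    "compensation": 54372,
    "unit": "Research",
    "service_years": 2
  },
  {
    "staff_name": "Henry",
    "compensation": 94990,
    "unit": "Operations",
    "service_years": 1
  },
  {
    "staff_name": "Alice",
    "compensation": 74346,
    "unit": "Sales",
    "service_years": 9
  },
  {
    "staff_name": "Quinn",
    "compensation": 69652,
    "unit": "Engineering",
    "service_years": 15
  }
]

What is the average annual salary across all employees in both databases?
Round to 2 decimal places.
78363.43

Schema mapping: "yearly_pay" (system_hr2) = "compensation" (system_hr3) = annual salary

All salaries: [103479, 109286, 42419, 54372, 94990, 74346, 69652]
Sum: 548544
Count: 7
Average: 548544 / 7 = 78363.43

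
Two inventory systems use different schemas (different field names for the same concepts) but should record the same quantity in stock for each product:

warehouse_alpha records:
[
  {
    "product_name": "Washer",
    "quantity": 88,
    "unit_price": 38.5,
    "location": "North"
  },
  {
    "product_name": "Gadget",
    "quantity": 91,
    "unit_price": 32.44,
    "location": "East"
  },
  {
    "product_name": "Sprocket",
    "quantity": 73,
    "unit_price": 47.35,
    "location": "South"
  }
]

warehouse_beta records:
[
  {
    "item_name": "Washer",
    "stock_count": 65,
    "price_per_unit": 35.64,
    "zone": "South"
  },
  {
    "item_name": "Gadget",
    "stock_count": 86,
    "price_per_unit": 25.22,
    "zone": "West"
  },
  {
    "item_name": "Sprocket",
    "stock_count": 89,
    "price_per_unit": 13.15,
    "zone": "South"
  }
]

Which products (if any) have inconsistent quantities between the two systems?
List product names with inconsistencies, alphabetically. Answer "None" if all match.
Gadget, Sprocket, Washer

Schema mappings:
- "product_name" (warehouse_alpha) = "item_name" (warehouse_beta) = product name
- "quantity" (warehouse_alpha) = "stock_count" (warehouse_beta) = quantity

Comparison:
  Washer: 88 vs 65 - MISMATCH
  Gadget: 91 vs 86 - MISMATCH
  Sprocket: 73 vs 89 - MISMATCH

Products with inconsistencies: Gadget, Sprocket, Washer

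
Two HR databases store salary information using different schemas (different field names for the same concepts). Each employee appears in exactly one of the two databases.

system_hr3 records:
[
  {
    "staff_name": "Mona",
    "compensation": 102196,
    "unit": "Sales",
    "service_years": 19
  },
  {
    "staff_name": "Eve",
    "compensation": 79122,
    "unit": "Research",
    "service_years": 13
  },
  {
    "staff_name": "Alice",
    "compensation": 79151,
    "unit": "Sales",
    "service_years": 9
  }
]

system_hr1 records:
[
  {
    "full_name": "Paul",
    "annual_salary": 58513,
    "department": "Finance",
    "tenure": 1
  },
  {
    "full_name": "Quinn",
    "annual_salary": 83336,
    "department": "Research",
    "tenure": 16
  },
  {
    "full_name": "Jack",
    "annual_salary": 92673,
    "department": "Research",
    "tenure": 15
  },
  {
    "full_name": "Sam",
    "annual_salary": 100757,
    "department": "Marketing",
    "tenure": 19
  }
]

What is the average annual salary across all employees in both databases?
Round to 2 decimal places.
85106.86

Schema mapping: "compensation" (system_hr3) = "annual_salary" (system_hr1) = annual salary

All salaries: [102196, 79122, 79151, 58513, 83336, 92673, 100757]
Sum: 595748
Count: 7
Average: 595748 / 7 = 85106.86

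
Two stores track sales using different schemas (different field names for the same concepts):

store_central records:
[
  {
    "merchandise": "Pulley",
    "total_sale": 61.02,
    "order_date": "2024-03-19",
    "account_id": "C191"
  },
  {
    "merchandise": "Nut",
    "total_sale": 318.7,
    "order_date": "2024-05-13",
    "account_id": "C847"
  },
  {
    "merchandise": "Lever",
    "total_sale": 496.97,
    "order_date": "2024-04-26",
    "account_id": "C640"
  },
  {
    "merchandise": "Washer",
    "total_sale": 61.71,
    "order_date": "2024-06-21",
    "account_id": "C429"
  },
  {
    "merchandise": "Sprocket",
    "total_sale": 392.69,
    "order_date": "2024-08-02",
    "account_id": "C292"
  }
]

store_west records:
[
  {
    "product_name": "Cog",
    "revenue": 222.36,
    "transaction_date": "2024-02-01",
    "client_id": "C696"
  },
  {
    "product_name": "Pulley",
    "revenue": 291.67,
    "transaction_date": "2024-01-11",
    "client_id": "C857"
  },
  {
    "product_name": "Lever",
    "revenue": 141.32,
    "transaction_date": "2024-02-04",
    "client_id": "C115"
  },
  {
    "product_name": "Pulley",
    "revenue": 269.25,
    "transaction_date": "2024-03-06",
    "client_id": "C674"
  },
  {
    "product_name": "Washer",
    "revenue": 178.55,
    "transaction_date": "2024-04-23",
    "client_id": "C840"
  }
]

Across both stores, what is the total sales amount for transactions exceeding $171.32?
2170.19

Schema mapping: "total_sale" (store_central) = "revenue" (store_west) = sale amount

Sum of sales > $171.32 in store_central: 1208.36
Sum of sales > $171.32 in store_west: 961.83

Total: 1208.36 + 961.83 = 2170.19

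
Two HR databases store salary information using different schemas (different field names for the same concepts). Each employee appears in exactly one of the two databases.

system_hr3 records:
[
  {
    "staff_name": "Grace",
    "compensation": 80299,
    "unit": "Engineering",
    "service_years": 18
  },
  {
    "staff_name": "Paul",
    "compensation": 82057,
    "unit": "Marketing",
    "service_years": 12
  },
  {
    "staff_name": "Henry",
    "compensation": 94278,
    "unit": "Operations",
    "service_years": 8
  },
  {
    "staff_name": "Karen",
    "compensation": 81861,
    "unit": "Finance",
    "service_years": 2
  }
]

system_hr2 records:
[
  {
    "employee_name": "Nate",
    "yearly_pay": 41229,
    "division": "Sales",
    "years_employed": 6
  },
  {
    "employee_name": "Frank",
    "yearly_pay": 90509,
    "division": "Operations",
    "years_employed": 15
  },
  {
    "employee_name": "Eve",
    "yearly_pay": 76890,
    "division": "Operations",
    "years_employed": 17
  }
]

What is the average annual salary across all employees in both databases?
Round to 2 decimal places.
78160.43

Schema mapping: "compensation" (system_hr3) = "yearly_pay" (system_hr2) = annual salary

All salaries: [80299, 82057, 94278, 81861, 41229, 90509, 76890]
Sum: 547123
Count: 7
Average: 547123 / 7 = 78160.43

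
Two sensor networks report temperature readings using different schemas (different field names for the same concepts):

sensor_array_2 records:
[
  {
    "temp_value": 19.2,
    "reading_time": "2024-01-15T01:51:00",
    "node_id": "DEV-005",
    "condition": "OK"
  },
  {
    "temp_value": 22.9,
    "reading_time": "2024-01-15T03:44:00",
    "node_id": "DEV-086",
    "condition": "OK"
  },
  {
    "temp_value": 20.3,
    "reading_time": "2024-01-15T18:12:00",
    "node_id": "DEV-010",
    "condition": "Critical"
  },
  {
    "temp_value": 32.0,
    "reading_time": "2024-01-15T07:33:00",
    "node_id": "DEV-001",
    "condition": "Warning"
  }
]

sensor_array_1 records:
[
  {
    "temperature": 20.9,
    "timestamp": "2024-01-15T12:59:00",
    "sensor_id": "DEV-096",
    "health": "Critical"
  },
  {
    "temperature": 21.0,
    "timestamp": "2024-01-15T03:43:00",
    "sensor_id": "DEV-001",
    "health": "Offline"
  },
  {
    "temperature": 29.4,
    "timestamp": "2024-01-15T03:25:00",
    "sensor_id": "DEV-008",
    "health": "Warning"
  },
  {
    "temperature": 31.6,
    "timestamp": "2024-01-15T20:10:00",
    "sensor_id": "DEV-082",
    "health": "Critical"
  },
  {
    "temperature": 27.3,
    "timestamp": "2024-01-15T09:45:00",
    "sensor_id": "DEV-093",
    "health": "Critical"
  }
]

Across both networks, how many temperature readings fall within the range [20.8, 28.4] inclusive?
4

Schema mapping: "temp_value" (sensor_array_2) = "temperature" (sensor_array_1) = temperature

Readings in [20.8, 28.4] from sensor_array_2: 1
Readings in [20.8, 28.4] from sensor_array_1: 3

Total count: 1 + 3 = 4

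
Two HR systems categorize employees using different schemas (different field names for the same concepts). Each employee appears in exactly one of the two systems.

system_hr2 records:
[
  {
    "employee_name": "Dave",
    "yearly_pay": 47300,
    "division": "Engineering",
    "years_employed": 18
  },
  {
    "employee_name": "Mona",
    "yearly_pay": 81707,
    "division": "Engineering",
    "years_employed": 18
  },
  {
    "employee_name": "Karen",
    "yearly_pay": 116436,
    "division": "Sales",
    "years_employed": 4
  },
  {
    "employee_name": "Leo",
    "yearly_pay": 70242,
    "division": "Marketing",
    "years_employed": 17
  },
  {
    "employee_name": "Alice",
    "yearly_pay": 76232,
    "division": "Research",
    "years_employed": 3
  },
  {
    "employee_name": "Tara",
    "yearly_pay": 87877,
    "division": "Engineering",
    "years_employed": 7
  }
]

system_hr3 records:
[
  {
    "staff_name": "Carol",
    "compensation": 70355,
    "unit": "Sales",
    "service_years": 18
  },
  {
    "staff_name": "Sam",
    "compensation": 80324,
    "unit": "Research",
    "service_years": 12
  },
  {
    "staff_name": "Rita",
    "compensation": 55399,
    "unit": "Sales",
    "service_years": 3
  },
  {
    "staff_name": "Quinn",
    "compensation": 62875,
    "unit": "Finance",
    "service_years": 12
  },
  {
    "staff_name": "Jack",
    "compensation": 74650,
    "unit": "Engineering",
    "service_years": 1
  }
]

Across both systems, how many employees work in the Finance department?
1

Schema mapping: "division" (system_hr2) = "unit" (system_hr3) = department

Finance employees in system_hr2: 0
Finance employees in system_hr3: 1

Total in Finance: 0 + 1 = 1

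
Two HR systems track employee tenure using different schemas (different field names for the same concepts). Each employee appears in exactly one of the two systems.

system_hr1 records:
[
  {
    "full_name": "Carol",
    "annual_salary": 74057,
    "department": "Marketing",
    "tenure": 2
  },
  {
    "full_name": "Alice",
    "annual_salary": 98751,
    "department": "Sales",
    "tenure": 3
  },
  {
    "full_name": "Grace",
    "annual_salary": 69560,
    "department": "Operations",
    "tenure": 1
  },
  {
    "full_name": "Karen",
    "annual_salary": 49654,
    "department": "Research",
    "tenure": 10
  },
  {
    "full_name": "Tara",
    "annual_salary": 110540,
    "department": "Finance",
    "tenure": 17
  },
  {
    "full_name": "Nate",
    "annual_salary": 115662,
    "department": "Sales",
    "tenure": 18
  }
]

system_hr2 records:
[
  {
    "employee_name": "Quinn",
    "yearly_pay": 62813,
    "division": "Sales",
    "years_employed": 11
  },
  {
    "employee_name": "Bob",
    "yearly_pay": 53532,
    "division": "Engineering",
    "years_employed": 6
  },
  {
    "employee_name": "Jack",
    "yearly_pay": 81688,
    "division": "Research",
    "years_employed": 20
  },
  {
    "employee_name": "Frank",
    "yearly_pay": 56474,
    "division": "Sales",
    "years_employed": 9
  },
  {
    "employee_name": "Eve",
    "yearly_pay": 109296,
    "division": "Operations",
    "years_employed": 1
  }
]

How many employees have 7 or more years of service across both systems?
6

Reconcile schemas: "tenure" (system_hr1) = "years_employed" (system_hr2) = years of service

From system_hr1: 3 employees with >= 7 years
From system_hr2: 3 employees with >= 7 years

Total: 3 + 3 = 6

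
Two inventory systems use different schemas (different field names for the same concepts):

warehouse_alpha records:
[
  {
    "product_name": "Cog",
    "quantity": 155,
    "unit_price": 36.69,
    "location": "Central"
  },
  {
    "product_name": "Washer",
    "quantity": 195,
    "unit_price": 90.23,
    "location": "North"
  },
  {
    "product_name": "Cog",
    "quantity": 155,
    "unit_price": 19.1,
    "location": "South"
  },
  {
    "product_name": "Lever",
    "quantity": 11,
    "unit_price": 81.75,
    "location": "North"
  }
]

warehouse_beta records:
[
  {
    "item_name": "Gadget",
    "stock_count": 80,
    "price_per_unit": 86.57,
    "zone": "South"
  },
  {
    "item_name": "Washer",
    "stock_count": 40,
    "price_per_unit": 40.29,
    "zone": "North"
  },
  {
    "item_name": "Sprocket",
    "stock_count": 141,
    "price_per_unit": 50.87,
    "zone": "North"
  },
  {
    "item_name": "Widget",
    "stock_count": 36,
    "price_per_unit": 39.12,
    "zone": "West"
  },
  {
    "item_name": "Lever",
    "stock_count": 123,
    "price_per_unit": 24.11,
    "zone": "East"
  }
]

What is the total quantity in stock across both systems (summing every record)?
936

To reconcile these schemas, identify the field holding the quantity in stock in each system:
1. In warehouse_alpha it is "quantity"
2. In warehouse_beta it is "stock_count"

From warehouse_alpha: 155 + 195 + 155 + 11 = 516
From warehouse_beta: 80 + 40 + 141 + 36 + 123 = 420

Total: 516 + 420 = 936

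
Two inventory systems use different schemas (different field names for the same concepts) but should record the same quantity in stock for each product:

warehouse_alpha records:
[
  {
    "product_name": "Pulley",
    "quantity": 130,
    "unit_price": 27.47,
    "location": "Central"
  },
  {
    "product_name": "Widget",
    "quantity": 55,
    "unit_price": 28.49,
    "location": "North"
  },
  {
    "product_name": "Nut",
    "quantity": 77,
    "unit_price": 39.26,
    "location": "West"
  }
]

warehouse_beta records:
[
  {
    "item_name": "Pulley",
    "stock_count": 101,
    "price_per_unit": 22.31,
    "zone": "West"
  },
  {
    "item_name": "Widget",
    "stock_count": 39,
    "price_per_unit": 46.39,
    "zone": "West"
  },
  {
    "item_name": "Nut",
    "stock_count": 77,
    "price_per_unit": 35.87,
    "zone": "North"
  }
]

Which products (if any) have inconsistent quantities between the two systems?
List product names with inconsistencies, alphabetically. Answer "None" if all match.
Pulley, Widget

Schema mappings:
- "product_name" (warehouse_alpha) = "item_name" (warehouse_beta) = product name
- "quantity" (warehouse_alpha) = "stock_count" (warehouse_beta) = quantity

Comparison:
  Pulley: 130 vs 101 - MISMATCH
  Widget: 55 vs 39 - MISMATCH
  Nut: 77 vs 77 - MATCH

Products with inconsistencies: Pulley, Widget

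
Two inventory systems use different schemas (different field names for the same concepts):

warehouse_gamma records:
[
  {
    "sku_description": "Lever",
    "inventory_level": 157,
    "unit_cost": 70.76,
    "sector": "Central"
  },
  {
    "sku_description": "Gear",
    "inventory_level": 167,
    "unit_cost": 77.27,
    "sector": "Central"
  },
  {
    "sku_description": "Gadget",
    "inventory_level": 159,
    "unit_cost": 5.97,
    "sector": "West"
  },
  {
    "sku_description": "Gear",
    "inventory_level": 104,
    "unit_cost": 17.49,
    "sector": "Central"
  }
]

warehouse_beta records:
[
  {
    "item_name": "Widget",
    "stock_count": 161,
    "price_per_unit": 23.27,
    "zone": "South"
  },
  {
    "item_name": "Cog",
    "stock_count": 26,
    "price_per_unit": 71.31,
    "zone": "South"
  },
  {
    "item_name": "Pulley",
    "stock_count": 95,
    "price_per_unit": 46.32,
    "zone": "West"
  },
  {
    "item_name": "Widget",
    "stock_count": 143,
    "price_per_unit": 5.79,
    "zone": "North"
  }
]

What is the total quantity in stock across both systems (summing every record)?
1012

To reconcile these schemas, identify the field holding the quantity in stock in each system:
1. In warehouse_gamma it is "inventory_level"
2. In warehouse_beta it is "stock_count"

From warehouse_gamma: 157 + 167 + 159 + 104 = 587
From warehouse_beta: 161 + 26 + 95 + 143 = 425

Total: 587 + 425 = 1012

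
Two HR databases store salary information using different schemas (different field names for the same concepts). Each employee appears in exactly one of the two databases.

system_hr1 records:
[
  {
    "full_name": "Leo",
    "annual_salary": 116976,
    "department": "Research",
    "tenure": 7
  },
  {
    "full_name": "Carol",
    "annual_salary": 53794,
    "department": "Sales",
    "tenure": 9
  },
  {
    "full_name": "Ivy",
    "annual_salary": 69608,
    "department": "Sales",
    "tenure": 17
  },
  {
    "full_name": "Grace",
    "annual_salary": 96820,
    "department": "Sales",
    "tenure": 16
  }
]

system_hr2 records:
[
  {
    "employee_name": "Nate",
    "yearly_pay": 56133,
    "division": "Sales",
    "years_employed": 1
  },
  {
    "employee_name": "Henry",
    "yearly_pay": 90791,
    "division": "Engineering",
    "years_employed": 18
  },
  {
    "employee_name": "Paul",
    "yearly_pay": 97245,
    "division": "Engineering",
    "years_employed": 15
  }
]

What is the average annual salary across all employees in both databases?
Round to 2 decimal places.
83052.43

Schema mapping: "annual_salary" (system_hr1) = "yearly_pay" (system_hr2) = annual salary

All salaries: [116976, 53794, 69608, 96820, 56133, 90791, 97245]
Sum: 581367
Count: 7
Average: 581367 / 7 = 83052.43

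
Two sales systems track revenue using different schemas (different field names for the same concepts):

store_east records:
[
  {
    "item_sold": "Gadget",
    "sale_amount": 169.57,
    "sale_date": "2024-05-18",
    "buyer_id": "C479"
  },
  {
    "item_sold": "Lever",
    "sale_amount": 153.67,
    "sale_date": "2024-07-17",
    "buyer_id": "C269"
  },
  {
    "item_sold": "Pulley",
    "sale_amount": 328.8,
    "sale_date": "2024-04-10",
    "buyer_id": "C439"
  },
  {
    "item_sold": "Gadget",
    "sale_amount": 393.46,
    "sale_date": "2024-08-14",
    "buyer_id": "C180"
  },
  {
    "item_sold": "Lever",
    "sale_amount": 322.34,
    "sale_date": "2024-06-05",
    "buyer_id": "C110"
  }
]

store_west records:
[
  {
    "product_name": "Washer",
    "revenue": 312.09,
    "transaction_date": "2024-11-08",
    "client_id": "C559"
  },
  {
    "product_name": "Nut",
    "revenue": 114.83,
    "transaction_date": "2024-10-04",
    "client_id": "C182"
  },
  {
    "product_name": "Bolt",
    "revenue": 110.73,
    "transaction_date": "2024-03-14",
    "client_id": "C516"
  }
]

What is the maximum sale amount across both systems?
393.46

Reconcile: "sale_amount" (store_east) = "revenue" (store_west) = sale amount

Maximum in store_east: 393.46
Maximum in store_west: 312.09

Overall maximum: max(393.46, 312.09) = 393.46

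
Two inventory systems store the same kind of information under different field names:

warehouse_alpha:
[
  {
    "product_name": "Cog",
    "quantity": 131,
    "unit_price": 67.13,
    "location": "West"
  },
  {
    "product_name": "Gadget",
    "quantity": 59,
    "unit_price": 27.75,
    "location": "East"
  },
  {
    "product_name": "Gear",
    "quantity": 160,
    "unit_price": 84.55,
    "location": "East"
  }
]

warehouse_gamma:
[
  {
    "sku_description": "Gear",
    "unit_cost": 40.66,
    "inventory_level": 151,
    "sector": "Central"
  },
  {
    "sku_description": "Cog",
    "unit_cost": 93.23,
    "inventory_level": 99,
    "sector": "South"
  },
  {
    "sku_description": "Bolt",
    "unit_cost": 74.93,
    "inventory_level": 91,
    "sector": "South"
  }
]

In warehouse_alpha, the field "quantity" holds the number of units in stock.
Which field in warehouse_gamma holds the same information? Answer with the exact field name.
inventory_level

In warehouse_alpha, "quantity" holds the number of units in stock.
The fields in warehouse_gamma are: "sku_description", "unit_cost", "inventory_level", "sector".
"inventory_level" is the match: the name refers to the same concept and its values are whole-number counts (e.g. 151, 99).
The other fields ("sku_description", "unit_cost", "sector") hold different kinds of data.

So "quantity" in warehouse_alpha corresponds to "inventory_level" in warehouse_gamma.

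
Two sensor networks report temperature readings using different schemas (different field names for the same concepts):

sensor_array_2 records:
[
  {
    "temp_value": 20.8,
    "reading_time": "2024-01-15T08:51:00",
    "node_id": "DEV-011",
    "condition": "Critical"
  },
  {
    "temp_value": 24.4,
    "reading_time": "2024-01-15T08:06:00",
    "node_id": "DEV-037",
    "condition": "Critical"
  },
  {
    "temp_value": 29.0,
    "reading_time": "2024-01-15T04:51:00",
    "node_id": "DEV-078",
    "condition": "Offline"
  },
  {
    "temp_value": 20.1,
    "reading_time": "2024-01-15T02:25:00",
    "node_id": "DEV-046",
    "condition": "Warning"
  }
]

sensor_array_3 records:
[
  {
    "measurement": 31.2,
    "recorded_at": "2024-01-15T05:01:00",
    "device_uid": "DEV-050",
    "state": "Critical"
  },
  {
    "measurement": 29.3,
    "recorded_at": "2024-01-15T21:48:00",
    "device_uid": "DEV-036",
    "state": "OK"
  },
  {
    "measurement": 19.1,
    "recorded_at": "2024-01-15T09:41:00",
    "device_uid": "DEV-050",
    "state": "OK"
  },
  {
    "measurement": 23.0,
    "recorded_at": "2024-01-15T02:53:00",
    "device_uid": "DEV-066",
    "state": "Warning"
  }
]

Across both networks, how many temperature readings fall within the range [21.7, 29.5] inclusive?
4

Schema mapping: "temp_value" (sensor_array_2) = "measurement" (sensor_array_3) = temperature

Readings in [21.7, 29.5] from sensor_array_2: 2
Readings in [21.7, 29.5] from sensor_array_3: 2

Total count: 2 + 2 = 4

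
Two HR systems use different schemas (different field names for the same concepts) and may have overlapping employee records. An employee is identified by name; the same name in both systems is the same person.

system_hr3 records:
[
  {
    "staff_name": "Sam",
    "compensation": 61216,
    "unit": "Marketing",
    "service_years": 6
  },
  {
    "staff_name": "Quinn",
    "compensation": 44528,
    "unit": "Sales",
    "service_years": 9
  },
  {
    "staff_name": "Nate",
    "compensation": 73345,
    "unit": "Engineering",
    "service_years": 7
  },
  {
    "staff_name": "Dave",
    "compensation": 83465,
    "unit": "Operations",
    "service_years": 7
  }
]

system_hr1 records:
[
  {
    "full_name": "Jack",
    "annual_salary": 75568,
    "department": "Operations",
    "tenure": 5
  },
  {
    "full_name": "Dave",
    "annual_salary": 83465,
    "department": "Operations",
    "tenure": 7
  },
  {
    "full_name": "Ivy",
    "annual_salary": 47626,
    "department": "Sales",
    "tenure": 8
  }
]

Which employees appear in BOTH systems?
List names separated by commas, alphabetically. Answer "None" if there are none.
Dave

Schema mapping: "staff_name" (system_hr3) = "full_name" (system_hr1) = employee name

Names in system_hr3: ['Dave', 'Nate', 'Quinn', 'Sam']
Names in system_hr1: ['Dave', 'Ivy', 'Jack']

Intersection: ['Dave']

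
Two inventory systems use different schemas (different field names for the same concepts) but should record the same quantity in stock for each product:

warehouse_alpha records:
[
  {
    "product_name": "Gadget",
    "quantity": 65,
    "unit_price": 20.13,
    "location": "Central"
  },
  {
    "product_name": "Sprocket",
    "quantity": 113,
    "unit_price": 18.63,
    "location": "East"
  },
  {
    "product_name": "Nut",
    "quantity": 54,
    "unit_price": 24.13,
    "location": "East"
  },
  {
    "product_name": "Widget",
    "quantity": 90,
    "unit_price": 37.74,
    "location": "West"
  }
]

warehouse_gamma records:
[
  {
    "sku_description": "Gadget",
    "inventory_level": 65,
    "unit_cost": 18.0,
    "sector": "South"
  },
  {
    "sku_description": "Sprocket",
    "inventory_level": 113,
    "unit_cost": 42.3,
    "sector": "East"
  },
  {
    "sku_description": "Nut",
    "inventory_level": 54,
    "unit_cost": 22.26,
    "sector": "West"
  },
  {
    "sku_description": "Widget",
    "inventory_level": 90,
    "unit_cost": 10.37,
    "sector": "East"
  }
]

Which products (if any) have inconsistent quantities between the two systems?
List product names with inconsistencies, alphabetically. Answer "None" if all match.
None

Schema mappings:
- "product_name" (warehouse_alpha) = "sku_description" (warehouse_gamma) = product name
- "quantity" (warehouse_alpha) = "inventory_level" (warehouse_gamma) = quantity

Comparison:
  Gadget: 65 vs 65 - MATCH
  Sprocket: 113 vs 113 - MATCH
  Nut: 54 vs 54 - MATCH
  Widget: 90 vs 90 - MATCH

Products with inconsistencies: None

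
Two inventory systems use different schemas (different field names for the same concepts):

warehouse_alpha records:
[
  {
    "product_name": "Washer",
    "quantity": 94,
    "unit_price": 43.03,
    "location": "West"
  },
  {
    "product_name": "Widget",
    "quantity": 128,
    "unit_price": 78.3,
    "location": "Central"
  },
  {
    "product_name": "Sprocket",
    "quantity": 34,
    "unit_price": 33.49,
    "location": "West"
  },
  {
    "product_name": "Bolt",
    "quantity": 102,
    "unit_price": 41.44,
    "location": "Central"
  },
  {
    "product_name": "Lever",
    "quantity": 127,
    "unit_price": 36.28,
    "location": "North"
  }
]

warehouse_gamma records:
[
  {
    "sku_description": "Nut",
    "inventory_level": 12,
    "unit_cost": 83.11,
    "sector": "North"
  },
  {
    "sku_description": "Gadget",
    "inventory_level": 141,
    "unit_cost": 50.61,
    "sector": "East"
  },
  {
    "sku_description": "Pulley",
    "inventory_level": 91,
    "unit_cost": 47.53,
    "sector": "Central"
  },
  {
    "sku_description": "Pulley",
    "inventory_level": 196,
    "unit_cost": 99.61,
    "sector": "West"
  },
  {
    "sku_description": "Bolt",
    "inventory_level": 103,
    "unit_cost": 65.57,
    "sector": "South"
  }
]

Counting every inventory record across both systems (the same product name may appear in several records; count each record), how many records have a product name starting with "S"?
1

Schema mapping: "product_name" (warehouse_alpha) = "sku_description" (warehouse_gamma) = product name

Records with product name starting with "S" in warehouse_alpha: 1
Records with product name starting with "S" in warehouse_gamma: 0

Total: 1 + 0 = 1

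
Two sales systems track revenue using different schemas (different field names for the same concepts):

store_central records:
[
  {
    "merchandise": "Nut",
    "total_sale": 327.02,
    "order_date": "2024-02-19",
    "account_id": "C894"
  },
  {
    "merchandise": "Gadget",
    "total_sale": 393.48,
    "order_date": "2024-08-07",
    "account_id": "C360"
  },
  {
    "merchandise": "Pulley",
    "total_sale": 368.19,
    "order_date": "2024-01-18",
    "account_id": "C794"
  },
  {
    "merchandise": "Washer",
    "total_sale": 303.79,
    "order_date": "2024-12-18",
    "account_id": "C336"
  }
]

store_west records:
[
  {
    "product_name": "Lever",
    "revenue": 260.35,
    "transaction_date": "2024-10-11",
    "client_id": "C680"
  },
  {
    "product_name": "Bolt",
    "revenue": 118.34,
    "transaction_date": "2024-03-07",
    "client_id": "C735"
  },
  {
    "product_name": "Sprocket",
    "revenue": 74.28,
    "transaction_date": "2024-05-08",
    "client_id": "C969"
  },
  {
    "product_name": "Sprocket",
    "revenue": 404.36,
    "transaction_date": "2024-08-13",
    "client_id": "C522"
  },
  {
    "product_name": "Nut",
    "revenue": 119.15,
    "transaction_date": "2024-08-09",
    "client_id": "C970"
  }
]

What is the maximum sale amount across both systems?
404.36

Reconcile: "total_sale" (store_central) = "revenue" (store_west) = sale amount

Maximum in store_central: 393.48
Maximum in store_west: 404.36

Overall maximum: max(393.48, 404.36) = 404.36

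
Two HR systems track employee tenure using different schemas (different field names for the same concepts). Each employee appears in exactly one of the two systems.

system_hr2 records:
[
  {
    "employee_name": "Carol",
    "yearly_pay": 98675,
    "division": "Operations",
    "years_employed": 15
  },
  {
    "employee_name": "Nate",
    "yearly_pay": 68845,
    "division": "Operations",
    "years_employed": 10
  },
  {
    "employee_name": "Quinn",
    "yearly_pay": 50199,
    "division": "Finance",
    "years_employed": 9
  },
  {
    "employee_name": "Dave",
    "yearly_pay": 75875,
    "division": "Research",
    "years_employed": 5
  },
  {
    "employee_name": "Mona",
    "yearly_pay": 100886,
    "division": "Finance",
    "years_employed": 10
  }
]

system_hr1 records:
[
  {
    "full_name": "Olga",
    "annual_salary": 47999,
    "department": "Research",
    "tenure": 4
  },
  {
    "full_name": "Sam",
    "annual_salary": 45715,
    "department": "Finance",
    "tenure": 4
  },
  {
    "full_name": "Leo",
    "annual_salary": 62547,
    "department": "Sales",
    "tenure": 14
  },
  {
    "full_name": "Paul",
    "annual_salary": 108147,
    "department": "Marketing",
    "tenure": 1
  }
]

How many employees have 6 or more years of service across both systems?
5

Reconcile schemas: "years_employed" (system_hr2) = "tenure" (system_hr1) = years of service

From system_hr2: 4 employees with >= 6 years
From system_hr1: 1 employees with >= 6 years

Total: 4 + 1 = 5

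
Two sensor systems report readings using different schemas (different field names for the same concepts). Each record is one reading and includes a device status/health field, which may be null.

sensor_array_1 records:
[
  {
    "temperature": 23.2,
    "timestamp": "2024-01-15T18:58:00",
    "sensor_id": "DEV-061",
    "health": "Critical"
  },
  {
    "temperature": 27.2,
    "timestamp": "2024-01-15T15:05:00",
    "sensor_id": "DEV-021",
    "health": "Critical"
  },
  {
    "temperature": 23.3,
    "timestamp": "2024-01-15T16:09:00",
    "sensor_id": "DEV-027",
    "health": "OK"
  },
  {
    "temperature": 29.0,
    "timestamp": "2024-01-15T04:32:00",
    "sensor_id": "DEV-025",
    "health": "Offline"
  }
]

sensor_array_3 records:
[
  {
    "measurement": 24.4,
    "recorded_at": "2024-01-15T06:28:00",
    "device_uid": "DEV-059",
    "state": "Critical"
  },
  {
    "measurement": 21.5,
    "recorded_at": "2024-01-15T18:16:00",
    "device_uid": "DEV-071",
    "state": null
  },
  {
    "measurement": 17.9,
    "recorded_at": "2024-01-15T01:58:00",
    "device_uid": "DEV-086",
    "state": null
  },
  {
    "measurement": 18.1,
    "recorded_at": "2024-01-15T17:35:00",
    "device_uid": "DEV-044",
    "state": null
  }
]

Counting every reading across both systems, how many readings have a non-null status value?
5

Schema mapping: "health" (sensor_array_1) = "state" (sensor_array_3) = status

Non-null in sensor_array_1: 4
Non-null in sensor_array_3: 1

Total non-null: 4 + 1 = 5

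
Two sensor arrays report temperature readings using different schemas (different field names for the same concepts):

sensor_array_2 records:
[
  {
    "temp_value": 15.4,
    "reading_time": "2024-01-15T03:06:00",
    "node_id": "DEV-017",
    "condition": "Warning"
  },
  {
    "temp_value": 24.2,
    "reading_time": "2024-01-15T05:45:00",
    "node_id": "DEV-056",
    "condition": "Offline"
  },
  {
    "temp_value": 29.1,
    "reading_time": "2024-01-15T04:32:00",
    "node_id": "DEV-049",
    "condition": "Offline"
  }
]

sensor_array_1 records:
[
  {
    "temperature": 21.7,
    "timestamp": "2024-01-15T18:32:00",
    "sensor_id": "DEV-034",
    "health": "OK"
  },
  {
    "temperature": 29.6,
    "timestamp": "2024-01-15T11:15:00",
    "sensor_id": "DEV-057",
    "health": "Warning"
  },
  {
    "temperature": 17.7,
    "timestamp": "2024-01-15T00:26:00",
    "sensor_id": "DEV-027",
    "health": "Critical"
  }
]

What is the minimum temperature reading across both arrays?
15.4

Schema mapping: "temp_value" (sensor_array_2) = "temperature" (sensor_array_1) = temperature reading

Minimum in sensor_array_2: 15.4
Minimum in sensor_array_1: 17.7

Overall minimum: min(15.4, 17.7) = 15.4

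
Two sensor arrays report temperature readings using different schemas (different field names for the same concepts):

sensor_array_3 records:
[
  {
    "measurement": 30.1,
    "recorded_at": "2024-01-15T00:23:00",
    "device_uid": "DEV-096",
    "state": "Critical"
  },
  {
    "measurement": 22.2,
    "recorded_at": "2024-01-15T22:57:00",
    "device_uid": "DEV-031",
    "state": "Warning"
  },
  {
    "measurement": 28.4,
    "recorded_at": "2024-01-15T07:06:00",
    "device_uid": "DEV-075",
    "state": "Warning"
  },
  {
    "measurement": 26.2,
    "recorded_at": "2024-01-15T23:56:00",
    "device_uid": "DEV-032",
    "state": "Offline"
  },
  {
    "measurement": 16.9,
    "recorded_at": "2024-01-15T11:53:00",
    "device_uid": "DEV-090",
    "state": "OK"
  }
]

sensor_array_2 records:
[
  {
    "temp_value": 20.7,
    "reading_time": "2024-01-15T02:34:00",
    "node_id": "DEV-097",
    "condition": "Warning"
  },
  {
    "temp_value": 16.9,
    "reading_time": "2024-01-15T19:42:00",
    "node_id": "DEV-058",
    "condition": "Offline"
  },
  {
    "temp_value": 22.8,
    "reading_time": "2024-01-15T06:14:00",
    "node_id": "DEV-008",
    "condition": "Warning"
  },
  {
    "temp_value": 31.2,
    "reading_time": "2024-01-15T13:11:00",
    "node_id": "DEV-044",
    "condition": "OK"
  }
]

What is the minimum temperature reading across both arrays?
16.9

Schema mapping: "measurement" (sensor_array_3) = "temp_value" (sensor_array_2) = temperature reading

Minimum in sensor_array_3: 16.9
Minimum in sensor_array_2: 16.9

Overall minimum: min(16.9, 16.9) = 16.9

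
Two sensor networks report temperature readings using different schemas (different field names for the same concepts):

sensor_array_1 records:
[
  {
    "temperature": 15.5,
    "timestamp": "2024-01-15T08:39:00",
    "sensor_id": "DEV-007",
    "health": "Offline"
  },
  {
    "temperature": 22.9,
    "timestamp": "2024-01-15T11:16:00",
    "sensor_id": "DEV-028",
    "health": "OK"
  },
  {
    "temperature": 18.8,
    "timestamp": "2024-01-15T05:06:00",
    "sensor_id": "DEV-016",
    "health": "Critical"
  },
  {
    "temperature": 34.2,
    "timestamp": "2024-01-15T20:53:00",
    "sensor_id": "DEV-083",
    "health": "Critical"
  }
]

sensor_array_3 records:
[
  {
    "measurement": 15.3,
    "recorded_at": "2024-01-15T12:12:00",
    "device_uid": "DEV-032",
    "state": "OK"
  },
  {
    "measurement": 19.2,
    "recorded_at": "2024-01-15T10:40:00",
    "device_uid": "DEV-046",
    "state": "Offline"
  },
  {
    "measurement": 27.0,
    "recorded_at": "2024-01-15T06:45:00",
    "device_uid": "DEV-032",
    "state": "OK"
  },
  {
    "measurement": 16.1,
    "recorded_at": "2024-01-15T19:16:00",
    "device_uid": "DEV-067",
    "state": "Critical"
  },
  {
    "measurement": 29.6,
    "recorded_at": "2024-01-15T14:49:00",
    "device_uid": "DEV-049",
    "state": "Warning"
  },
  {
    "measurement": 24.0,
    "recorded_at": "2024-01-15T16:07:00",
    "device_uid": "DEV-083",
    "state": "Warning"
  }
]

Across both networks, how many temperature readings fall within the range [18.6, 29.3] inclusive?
5

Schema mapping: "temperature" (sensor_array_1) = "measurement" (sensor_array_3) = temperature

Readings in [18.6, 29.3] from sensor_array_1: 2
Readings in [18.6, 29.3] from sensor_array_3: 3

Total count: 2 + 3 = 5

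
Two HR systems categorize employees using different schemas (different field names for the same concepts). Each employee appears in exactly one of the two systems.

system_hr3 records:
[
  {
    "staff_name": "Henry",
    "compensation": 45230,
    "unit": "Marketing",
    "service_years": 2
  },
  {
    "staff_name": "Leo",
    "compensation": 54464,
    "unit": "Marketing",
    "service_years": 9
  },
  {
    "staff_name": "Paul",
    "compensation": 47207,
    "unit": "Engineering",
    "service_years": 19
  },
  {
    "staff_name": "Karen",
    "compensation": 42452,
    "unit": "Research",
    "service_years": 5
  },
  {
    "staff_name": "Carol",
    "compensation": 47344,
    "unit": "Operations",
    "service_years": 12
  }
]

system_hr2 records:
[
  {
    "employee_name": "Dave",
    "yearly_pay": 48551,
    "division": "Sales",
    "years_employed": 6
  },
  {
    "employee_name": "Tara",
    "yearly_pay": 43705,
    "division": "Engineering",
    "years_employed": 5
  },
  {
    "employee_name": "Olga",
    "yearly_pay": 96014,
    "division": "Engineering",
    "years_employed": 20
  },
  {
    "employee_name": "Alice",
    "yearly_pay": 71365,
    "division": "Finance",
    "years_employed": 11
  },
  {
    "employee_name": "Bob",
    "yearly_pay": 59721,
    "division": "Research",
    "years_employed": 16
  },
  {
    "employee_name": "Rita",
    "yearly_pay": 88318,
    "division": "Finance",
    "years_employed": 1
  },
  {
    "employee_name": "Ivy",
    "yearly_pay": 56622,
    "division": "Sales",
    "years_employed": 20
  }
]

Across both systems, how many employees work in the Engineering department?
3

Schema mapping: "unit" (system_hr3) = "division" (system_hr2) = department

Engineering employees in system_hr3: 1
Engineering employees in system_hr2: 2

Total in Engineering: 1 + 2 = 3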